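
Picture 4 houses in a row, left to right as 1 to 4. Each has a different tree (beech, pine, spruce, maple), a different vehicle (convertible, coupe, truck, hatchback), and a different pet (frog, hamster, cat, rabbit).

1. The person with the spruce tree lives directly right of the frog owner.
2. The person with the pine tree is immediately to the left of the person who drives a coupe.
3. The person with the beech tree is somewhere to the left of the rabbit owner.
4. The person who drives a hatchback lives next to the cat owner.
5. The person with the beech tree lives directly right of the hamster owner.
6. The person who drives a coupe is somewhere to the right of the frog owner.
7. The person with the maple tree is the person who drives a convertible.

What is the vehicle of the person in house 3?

The person with the beech tree is narrowed to house 2 or 3; consider each.
Placing it in house 3 leads to a contradiction, so it's in house 2.
The hamster owner is in house 1 (clue 5).
Clue 6 places the person who drives a coupe in house 4.
The person with the pine tree is in house 3 (clue 2).
The only tree still possible for house 1 is maple.
So house 4 gets spruce for tree.
Clue 1 places the frog owner in house 3.
Clue 7: the person who drives a convertible is in house 1.
That leaves cat as the pet for house 2.
The only pet still possible for house 4 is rabbit.
The person who drives a hatchback is in house 3 (clue 4).
That leaves truck as the vehicle for house 2.
So: house 1 = maple/convertible/hamster, house 2 = beech/truck/cat, house 3 = pine/hatchback/frog, house 4 = spruce/coupe/rabbit.

hatchback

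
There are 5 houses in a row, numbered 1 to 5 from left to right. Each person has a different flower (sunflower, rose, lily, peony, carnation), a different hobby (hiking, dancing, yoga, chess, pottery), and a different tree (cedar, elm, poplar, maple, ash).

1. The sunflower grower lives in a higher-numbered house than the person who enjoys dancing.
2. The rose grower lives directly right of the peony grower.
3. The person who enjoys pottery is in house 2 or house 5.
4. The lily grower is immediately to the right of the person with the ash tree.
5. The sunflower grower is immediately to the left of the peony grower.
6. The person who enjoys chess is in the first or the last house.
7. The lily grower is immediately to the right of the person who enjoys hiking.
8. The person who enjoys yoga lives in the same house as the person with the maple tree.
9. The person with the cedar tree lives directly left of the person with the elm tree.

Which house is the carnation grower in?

House 1 flower: only carnation fits.
The peony grower is narrowed to house 3 or 4; consider each.
Placing it in house 4 leads to a contradiction, so it's in house 3.
By clue 2, the rose grower is in house 4.
Clue 5: the sunflower grower is in house 2.
So house 5 gets lily for flower.
The person who enjoys dancing is in house 1 (clue 1).
From clue 4, the person with the ash tree must be in house 4.
Clue 7: the person who enjoys hiking is in house 4.
House 2's hobby must be pottery (nothing else left).
The only hobby still possible for house 3 is yoga.
The only hobby still possible for house 5 is chess.
From clue 8, the person with the maple tree must be in house 3.
House 5 tree: only poplar fits.
From clue 9, the person with the cedar tree must be in house 1.
The only tree still possible for house 2 is elm.
So: house 1 = carnation/dancing/cedar, house 2 = sunflower/pottery/elm, house 3 = peony/yoga/maple, house 4 = rose/hiking/ash, house 5 = lily/chess/poplar.

1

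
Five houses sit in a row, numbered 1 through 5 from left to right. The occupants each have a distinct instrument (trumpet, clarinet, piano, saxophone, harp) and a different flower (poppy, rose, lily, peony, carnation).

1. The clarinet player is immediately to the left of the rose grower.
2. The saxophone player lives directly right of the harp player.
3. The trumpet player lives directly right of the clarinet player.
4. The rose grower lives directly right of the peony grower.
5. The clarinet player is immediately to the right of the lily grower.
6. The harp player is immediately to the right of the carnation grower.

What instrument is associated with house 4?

House 1 instrument: only piano fits.
The clarinet player is narrowed to house 2 or 3 or 4; consider each.
Placing it in house 2 and house 3 leads to a contradiction, so it's in house 4.
Clue 1: the rose grower is in house 5.
Clue 3: the trumpet player is in house 5.
From clue 4, the peony grower must be in house 4.
The lily grower is in house 3 (clue 5).
House 2's instrument must be harp (nothing else left).
So house 3 gets saxophone for instrument.
Clue 6: the carnation grower is in house 1.
House 2's flower must be poppy (nothing else left).
So: house 1 = piano/carnation, house 2 = harp/poppy, house 3 = saxophone/lily, house 4 = clarinet/peony, house 5 = trumpet/rose.

clarinet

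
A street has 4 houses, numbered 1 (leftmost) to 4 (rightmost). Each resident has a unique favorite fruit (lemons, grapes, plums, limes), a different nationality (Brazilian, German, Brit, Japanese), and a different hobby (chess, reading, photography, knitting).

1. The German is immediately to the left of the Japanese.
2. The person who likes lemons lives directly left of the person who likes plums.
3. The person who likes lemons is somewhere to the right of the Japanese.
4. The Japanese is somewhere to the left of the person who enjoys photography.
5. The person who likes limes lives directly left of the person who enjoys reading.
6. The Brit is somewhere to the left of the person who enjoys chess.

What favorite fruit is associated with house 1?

Clue 3: the person who likes lemons is in house 3.
By clue 3, the Japanese is in house 2.
So house 4 gets Brazilian for nationality.
House 1 hobby: only knitting fits.
By clue 1, the German is in house 1.
The person who likes plums is in house 4 (clue 2).
House 3's nationality must be Brit (nothing else left).
The person who enjoys chess is in house 4 (clue 6).
House 2 hobby: only reading fits.
House 3 hobby: only photography fits.
By clue 5, the person who likes limes is in house 1.
That leaves grapes as the favorite fruit for house 2.
So: house 1 = limes/German/knitting, house 2 = grapes/Japanese/reading, house 3 = lemons/Brit/photography, house 4 = plums/Brazilian/chess.

limes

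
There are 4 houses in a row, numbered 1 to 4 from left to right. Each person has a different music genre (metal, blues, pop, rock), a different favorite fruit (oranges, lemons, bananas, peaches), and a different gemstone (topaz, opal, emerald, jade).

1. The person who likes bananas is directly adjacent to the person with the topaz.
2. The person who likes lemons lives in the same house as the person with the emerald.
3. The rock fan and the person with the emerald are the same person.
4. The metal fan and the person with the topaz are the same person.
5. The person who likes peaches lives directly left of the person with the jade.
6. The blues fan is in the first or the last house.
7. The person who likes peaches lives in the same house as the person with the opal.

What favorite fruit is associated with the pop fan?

bananas

The blues fan is narrowed to house 1 or 4; consider each.
Placing it in house 4 leads to a contradiction, so it's in house 1.
That leaves opal as the gemstone for house 1.
The person who likes peaches is in house 1 (clue 7).
The person with the jade is in house 2 (clue 5).
That leaves pop as the music genre for house 2.
The metal fan is narrowed to house 3 or 4; consider each.
Placing it in house 4 leads to a contradiction, so it's in house 3.
From clue 4, the person with the topaz must be in house 3.
So house 4 gets rock for music genre.
House 4's gemstone must be emerald (nothing else left).
By clue 2, the person who likes lemons is in house 4.
House 2's favorite fruit must be bananas (nothing else left).
The only favorite fruit still possible for house 3 is oranges.
So: house 1 = blues/peaches/opal, house 2 = pop/bananas/jade, house 3 = metal/oranges/topaz, house 4 = rock/lemons/emerald.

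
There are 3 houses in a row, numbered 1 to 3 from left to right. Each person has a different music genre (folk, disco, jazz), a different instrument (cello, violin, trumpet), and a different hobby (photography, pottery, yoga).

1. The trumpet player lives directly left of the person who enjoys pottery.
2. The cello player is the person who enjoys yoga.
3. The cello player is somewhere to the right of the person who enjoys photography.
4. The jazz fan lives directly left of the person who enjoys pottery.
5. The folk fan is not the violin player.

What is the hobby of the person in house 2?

pottery

The only hobby still possible for house 1 is photography.
The jazz fan is narrowed to house 1 or 2; consider each.
Placing it in house 2 leads to a contradiction, so it's in house 1.
By clue 4, the person who enjoys pottery is in house 2.
The only hobby still possible for house 3 is yoga.
From clue 1, the trumpet player must be in house 1.
The cello player is in house 3 (clue 2).
House 2 instrument: only violin fits.
Clue 5 places the folk fan in house 3.
That leaves disco as the music genre for house 2.
So: house 1 = jazz/trumpet/photography, house 2 = disco/violin/pottery, house 3 = folk/cello/yoga.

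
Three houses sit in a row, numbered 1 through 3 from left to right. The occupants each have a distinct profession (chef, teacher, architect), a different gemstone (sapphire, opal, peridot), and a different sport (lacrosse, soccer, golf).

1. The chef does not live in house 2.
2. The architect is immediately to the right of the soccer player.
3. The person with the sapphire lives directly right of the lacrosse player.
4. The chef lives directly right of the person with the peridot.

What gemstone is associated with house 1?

opal

From clue 4, the chef must be in house 3.
Clue 4: the person with the peridot is in house 2.
The only profession still possible for house 1 is teacher.
The only profession still possible for house 2 is architect.
The only gemstone still possible for house 1 is opal.
The only gemstone still possible for house 3 is sapphire.
House 3 sport: only golf fits.
Clue 2: the soccer player is in house 1.
From clue 3, the lacrosse player must be in house 2.
So: house 1 = teacher/opal/soccer, house 2 = architect/peridot/lacrosse, house 3 = chef/sapphire/golf.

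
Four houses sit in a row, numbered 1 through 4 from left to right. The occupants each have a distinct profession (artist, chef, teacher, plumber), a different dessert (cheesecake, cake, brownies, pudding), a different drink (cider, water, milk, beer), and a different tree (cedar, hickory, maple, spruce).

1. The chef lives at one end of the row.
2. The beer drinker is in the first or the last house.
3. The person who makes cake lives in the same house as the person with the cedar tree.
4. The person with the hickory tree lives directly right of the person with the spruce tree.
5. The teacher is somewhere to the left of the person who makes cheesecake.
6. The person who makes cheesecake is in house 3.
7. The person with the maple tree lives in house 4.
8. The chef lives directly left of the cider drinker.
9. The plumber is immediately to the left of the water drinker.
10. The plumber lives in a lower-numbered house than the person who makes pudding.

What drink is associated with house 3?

Clue 6: the person who makes cheesecake is in house 3.
By clue 7, the person with the maple tree is in house 4.
From clue 8, the chef must be in house 1.
By clue 8, the cider drinker is in house 2.
The only profession still possible for house 4 is artist.
From clue 5, the teacher must be in house 2.
By clue 10, the person who makes pudding is in house 4.
So house 3 gets plumber for profession.
The only tree still possible for house 3 is hickory.
From clue 4, the person with the spruce tree must be in house 2.
By clue 9, the water drinker is in house 4.
So house 1 gets beer for drink.
That leaves milk as the drink for house 3.
So house 1 gets cedar for tree.
The person who makes cake is in house 1 (clue 3).
House 2's dessert must be brownies (nothing else left).
So: house 1 = chef/cake/beer/cedar, house 2 = teacher/brownies/cider/spruce, house 3 = plumber/cheesecake/milk/hickory, house 4 = artist/pudding/water/maple.

milk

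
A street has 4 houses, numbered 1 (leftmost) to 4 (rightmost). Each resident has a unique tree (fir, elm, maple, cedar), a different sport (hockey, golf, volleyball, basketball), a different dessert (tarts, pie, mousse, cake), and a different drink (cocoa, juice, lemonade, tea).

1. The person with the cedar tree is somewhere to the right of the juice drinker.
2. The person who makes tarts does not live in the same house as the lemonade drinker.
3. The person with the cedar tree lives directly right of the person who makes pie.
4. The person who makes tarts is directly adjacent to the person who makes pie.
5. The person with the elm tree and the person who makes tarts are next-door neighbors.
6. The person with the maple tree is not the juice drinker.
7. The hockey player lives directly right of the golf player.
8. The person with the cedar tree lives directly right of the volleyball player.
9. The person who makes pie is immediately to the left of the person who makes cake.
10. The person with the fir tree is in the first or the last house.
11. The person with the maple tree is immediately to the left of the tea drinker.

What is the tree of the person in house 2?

The person with the fir tree is narrowed to house 1 or 4; consider each.
Placing it in house 4 leads to a contradiction, so it's in house 1.
The person with the maple tree is narrowed to house 2 or 3; consider each.
Placing it in house 3 leads to a contradiction, so it's in house 2.
Clue 11 places the tea drinker in house 3.
The only dessert still possible for house 1 is mousse.
That leaves juice as the drink for house 1.
The person with the cedar tree is narrowed to house 3 or 4; consider each.
Placing it in house 3 leads to a contradiction, so it's in house 4.
Clue 3 places the person who makes pie in house 3.
From clue 5, the person with the elm tree must be in house 3.
The volleyball player is in house 3 (clue 8).
From clue 9, the person who makes cake must be in house 4.
House 2 dessert: only tarts fits.
Clue 2: the lemonade drinker is in house 4.
Clue 7 places the hockey player in house 2.
From clue 7, the golf player must be in house 1.
House 4 sport: only basketball fits.
The only drink still possible for house 2 is cocoa.
So: house 1 = fir/golf/mousse/juice, house 2 = maple/hockey/tarts/cocoa, house 3 = elm/volleyball/pie/tea, house 4 = cedar/basketball/cake/lemonade.

maple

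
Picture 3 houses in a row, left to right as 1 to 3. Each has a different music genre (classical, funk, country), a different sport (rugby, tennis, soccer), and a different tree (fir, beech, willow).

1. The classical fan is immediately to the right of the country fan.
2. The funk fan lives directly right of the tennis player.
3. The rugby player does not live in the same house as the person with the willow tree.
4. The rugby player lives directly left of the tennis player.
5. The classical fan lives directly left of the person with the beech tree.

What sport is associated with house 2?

From clue 4, the rugby player must be in house 1.
Clue 4 places the tennis player in house 2.
Clue 5 places the classical fan in house 2.
By clue 5, the person with the beech tree is in house 3.
That leaves country as the music genre for house 1.
The only music genre still possible for house 3 is funk.
House 3's sport must be soccer (nothing else left).
By clue 3, the person with the willow tree is in house 2.
So house 1 gets fir for tree.
So: house 1 = country/rugby/fir, house 2 = classical/tennis/willow, house 3 = funk/soccer/beech.

tennis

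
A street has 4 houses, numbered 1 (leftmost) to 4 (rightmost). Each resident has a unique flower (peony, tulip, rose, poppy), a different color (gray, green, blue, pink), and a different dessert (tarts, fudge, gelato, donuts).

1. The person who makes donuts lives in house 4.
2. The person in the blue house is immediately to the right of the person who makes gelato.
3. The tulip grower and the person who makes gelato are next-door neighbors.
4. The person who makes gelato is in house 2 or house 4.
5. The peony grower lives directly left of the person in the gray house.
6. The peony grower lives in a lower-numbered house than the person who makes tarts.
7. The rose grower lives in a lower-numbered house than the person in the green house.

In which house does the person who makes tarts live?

Clue 1 places the person who makes donuts in house 4.
The person who makes gelato is in house 2 (clue 4).
That leaves pink as the color for house 1.
The only dessert still possible for house 1 is fudge.
The only dessert still possible for house 3 is tarts.
The person in the blue house is in house 3 (clue 2).
House 4 flower: only poppy fits.
The peony grower is in house 1 (clue 5).
By clue 5, the person in the gray house is in house 2.
So house 2 gets rose for flower.
House 3's flower must be tulip (nothing else left).
The only color still possible for house 4 is green.
So: house 1 = peony/pink/fudge, house 2 = rose/gray/gelato, house 3 = tulip/blue/tarts, house 4 = poppy/green/donuts.

3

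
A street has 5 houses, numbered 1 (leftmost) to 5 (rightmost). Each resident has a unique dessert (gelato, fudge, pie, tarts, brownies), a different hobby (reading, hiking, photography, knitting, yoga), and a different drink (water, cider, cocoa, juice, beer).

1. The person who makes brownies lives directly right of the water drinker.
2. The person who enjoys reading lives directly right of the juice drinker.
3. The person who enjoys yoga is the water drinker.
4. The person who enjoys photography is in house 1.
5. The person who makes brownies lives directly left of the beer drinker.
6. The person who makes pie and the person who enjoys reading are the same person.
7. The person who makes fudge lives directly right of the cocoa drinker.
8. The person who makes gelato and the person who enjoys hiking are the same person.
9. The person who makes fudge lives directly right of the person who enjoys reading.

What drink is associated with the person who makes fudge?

water

Clue 4 places the person who enjoys photography in house 1.
So house 1 gets tarts for dessert.
The person who makes brownies is narrowed to house 3 or 4; consider each.
Placing it in house 3 leads to a contradiction, so it's in house 4.
The water drinker is in house 3 (clue 1).
From clue 3, the person who enjoys yoga must be in house 3.
By clue 5, the beer drinker is in house 5.
From clue 2, the person who enjoys reading must be in house 2.
From clue 2, the juice drinker must be in house 1.
Clue 6: the person who makes pie is in house 2.
The person who makes fudge is in house 3 (clue 9).
House 5 dessert: only gelato fits.
That leaves knitting as the hobby for house 4.
That leaves hiking as the hobby for house 5.
By clue 7, the cocoa drinker is in house 2.
So house 4 gets cider for drink.
So: house 1 = tarts/photography/juice, house 2 = pie/reading/cocoa, house 3 = fudge/yoga/water, house 4 = brownies/knitting/cider, house 5 = gelato/hiking/beer.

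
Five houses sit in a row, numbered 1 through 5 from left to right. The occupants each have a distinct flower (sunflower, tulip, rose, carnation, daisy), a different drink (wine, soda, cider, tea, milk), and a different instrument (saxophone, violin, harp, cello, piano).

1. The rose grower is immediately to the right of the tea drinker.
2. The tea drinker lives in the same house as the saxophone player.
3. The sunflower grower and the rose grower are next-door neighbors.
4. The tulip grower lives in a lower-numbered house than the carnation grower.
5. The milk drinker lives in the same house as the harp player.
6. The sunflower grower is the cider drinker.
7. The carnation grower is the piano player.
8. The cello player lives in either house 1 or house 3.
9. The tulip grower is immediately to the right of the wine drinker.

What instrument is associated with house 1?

cello

The cello player is narrowed to house 1 or 3; consider each.
Placing it in house 3 leads to a contradiction, so it's in house 1.
House 1 flower: only daisy fits.
The carnation grower is narrowed to house 3 or 4 or 5; consider each.
Placing it in house 3 and house 4 leads to a contradiction, so it's in house 5.
The piano player is in house 5 (clue 7).
House 5's drink must be soda (nothing else left).
So house 1 gets wine for drink.
The tulip grower is in house 2 (clue 9).
The rose grower is narrowed to house 3 or 4; consider each.
Placing it in house 4 leads to a contradiction, so it's in house 3.
From clue 1, the tea drinker must be in house 2.
The saxophone player is in house 2 (clue 2).
The sunflower grower is in house 4 (clue 3).
The cider drinker is in house 4 (clue 6).
So house 3 gets milk for drink.
The harp player is in house 3 (clue 5).
House 4 instrument: only violin fits.
So: house 1 = daisy/wine/cello, house 2 = tulip/tea/saxophone, house 3 = rose/milk/harp, house 4 = sunflower/cider/violin, house 5 = carnation/soda/piano.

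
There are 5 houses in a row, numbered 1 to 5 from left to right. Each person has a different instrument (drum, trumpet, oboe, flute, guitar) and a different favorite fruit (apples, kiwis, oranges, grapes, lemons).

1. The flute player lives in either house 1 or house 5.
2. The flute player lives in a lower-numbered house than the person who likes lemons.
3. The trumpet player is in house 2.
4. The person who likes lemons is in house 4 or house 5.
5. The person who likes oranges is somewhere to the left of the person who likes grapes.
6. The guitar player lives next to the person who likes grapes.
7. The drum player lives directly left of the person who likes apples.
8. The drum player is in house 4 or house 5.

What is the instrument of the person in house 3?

Clue 2 places the flute player in house 1.
By clue 3, the trumpet player is in house 2.
The drum player is in house 4 (clue 8).
By clue 7, the person who likes apples is in house 5.
House 4's favorite fruit must be lemons (nothing else left).
Clue 5: the person who likes oranges is in house 1.
By clue 6, the guitar player is in house 3.
House 5 instrument: only oboe fits.
House 2's favorite fruit must be grapes (nothing else left).
That leaves kiwis as the favorite fruit for house 3.
So: house 1 = flute/oranges, house 2 = trumpet/grapes, house 3 = guitar/kiwis, house 4 = drum/lemons, house 5 = oboe/apples.

guitar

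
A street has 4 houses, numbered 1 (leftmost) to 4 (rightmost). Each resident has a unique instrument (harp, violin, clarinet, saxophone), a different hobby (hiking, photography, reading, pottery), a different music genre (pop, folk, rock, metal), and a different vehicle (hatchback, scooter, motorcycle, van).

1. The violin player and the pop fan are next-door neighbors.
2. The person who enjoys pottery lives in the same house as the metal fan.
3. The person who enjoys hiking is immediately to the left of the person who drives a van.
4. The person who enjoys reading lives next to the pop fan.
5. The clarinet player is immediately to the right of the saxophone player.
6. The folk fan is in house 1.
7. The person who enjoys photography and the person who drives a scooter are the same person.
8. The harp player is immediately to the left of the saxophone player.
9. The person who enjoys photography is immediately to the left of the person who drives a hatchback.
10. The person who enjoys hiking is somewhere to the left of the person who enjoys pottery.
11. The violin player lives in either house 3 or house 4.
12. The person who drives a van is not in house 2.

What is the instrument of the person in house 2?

saxophone

Clue 6 places the folk fan in house 1.
So house 1 gets harp for instrument.
By clue 8, the saxophone player is in house 2.
From clue 5, the clarinet player must be in house 3.
House 4 instrument: only violin fits.
By clue 1, the pop fan is in house 3.
So house 1 gets photography for hobby.
House 2's music genre must be rock (nothing else left).
So house 4 gets metal for music genre.
Clue 2: the person who enjoys pottery is in house 4.
Clue 7: the person who drives a scooter is in house 1.
Clue 9: the person who drives a hatchback is in house 2.
The only hobby still possible for house 3 is hiking.
Clue 3: the person who drives a van is in house 4.
That leaves reading as the hobby for house 2.
House 3 vehicle: only motorcycle fits.
So: house 1 = harp/photography/folk/scooter, house 2 = saxophone/reading/rock/hatchback, house 3 = clarinet/hiking/pop/motorcycle, house 4 = violin/pottery/metal/van.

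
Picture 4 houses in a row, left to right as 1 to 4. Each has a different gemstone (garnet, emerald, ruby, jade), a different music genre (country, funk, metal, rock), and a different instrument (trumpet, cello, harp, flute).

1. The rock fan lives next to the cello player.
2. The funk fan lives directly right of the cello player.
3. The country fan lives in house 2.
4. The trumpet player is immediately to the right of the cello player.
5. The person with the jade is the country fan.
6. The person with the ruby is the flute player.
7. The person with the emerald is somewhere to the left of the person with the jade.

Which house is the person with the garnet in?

3

By clue 3, the country fan is in house 2.
By clue 5, the person with the jade is in house 2.
The person with the emerald is in house 1 (clue 7).
That leaves harp as the instrument for house 1.
House 2 instrument: only cello fits.
The funk fan is in house 3 (clue 2).
From clue 4, the trumpet player must be in house 3.
That leaves rock as the music genre for house 1.
So house 4 gets metal for music genre.
That leaves flute as the instrument for house 4.
From clue 6, the person with the ruby must be in house 4.
House 3 gemstone: only garnet fits.
So: house 1 = emerald/rock/harp, house 2 = jade/country/cello, house 3 = garnet/funk/trumpet, house 4 = ruby/metal/flute.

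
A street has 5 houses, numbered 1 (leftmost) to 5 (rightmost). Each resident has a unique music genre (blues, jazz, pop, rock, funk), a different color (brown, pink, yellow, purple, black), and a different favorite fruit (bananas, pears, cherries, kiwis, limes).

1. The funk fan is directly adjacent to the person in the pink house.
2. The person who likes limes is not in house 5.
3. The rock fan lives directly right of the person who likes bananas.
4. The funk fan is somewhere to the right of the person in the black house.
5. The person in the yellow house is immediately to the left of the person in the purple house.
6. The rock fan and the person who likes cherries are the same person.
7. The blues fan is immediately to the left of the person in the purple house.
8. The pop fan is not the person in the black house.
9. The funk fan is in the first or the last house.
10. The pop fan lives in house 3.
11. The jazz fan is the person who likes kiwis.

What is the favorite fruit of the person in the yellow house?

Clue 9 places the funk fan in house 5.
From clue 10, the pop fan must be in house 3.
The person in the pink house is in house 4 (clue 1).
So house 5 gets pears for favorite fruit.
House 5 color: only brown fits.
The only color still possible for house 3 is purple.
From clue 5, the person in the yellow house must be in house 2.
Clue 7 places the blues fan in house 2.
So house 1 gets jazz for music genre.
House 4's music genre must be rock (nothing else left).
The only color still possible for house 1 is black.
From clue 3, the person who likes bananas must be in house 3.
The person who likes cherries is in house 4 (clue 6).
By clue 11, the person who likes kiwis is in house 1.
That leaves limes as the favorite fruit for house 2.
So: house 1 = jazz/black/kiwis, house 2 = blues/yellow/limes, house 3 = pop/purple/bananas, house 4 = rock/pink/cherries, house 5 = funk/brown/pears.

limes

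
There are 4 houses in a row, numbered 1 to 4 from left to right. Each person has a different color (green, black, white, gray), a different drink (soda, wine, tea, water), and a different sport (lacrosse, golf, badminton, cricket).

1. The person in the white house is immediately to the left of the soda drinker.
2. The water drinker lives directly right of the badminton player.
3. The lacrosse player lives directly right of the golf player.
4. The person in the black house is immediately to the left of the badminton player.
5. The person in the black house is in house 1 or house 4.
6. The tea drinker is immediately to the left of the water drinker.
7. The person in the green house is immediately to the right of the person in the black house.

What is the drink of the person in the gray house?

Clue 5: the person in the black house is in house 1.
The person in the green house is in house 2 (clue 7).
House 3's color must be white (nothing else left).
That leaves gray as the color for house 4.
Clue 1 places the soda drinker in house 4.
By clue 4, the badminton player is in house 2.
House 1's drink must be wine (nothing else left).
The only drink still possible for house 2 is tea.
The only drink still possible for house 3 is water.
Clue 3 places the lacrosse player in house 4.
The golf player is in house 3 (clue 3).
That leaves cricket as the sport for house 1.
So: house 1 = black/wine/cricket, house 2 = green/tea/badminton, house 3 = white/water/golf, house 4 = gray/soda/lacrosse.

soda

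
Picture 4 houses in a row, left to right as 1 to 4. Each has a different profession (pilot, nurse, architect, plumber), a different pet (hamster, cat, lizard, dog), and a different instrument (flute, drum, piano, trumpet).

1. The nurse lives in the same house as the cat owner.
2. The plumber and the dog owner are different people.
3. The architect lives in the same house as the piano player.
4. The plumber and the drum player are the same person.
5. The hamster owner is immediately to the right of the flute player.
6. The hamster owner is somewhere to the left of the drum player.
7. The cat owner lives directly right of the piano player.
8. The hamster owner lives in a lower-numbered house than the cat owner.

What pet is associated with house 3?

cat

House 1's profession must be pilot (nothing else left).
House 2's profession must be architect (nothing else left).
Clue 3: the piano player is in house 2.
Clue 7: the cat owner is in house 3.
From clue 8, the hamster owner must be in house 2.
Clue 1: the nurse is in house 3.
That leaves plumber as the profession for house 4.
So house 1 gets flute for instrument.
Clue 2 places the dog owner in house 1.
By clue 4, the drum player is in house 4.
That leaves lizard as the pet for house 4.
So house 3 gets trumpet for instrument.
So: house 1 = pilot/dog/flute, house 2 = architect/hamster/piano, house 3 = nurse/cat/trumpet, house 4 = plumber/lizard/drum.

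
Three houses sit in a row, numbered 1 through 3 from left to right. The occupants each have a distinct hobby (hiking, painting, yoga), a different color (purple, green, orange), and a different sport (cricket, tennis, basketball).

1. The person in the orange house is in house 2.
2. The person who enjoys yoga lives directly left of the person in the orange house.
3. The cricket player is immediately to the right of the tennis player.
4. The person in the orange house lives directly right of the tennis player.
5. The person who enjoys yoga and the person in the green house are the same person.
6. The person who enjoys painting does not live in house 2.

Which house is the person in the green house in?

1

The person in the orange house is in house 2 (clue 1).
Clue 2 places the person who enjoys yoga in house 1.
The tennis player is in house 1 (clue 4).
From clue 5, the person in the green house must be in house 1.
The only hobby still possible for house 2 is hiking.
The only hobby still possible for house 3 is painting.
The only color still possible for house 3 is purple.
The cricket player is in house 2 (clue 3).
House 3's sport must be basketball (nothing else left).
So: house 1 = yoga/green/tennis, house 2 = hiking/orange/cricket, house 3 = painting/purple/basketball.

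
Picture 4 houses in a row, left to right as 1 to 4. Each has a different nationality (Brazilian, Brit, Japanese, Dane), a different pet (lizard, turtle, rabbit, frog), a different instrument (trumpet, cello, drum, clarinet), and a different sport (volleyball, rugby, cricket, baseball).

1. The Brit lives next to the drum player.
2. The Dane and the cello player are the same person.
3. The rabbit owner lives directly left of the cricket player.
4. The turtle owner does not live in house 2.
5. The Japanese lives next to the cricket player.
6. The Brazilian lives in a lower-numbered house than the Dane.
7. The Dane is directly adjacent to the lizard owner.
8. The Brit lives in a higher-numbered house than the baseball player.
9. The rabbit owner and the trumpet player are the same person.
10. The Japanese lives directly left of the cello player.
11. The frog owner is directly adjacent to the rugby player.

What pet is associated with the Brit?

frog

The Brazilian is narrowed to house 1 or 2 or 3; consider each.
Placing it in house 2 and house 3 leads to a contradiction, so it's in house 1.
The Dane is narrowed to house 3 or 4; consider each.
Placing it in house 3 leads to a contradiction, so it's in house 4.
By clue 2, the cello player is in house 4.
Clue 7 places the lizard owner in house 3.
By clue 10, the Japanese is in house 3.
House 2's nationality must be Brit (nothing else left).
From clue 5, the cricket player must be in house 2.
The baseball player is in house 1 (clue 8).
House 4 sport: only volleyball fits.
The rabbit owner is in house 1 (clue 3).
The trumpet player is in house 1 (clue 9).
House 2's pet must be frog (nothing else left).
So house 4 gets turtle for pet.
House 2's instrument must be clarinet (nothing else left).
House 3's instrument must be drum (nothing else left).
So house 3 gets rugby for sport.
So: house 1 = Brazilian/rabbit/trumpet/baseball, house 2 = Brit/frog/clarinet/cricket, house 3 = Japanese/lizard/drum/rugby, house 4 = Dane/turtle/cello/volleyball.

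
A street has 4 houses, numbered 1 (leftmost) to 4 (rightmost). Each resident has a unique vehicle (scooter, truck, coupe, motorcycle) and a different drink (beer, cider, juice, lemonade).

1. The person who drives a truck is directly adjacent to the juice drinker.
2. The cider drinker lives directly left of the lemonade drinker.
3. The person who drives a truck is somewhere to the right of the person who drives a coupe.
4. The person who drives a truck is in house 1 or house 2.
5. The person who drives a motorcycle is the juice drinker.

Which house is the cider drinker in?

The person who drives a truck is in house 2 (clue 4).
Clue 3 places the person who drives a coupe in house 1.
So house 3 gets motorcycle for vehicle.
House 4's vehicle must be scooter (nothing else left).
Clue 5 places the juice drinker in house 3.
Clue 2 places the cider drinker in house 1.
Clue 2 places the lemonade drinker in house 2.
That leaves beer as the drink for house 4.
So: house 1 = coupe/cider, house 2 = truck/lemonade, house 3 = motorcycle/juice, house 4 = scooter/beer.

1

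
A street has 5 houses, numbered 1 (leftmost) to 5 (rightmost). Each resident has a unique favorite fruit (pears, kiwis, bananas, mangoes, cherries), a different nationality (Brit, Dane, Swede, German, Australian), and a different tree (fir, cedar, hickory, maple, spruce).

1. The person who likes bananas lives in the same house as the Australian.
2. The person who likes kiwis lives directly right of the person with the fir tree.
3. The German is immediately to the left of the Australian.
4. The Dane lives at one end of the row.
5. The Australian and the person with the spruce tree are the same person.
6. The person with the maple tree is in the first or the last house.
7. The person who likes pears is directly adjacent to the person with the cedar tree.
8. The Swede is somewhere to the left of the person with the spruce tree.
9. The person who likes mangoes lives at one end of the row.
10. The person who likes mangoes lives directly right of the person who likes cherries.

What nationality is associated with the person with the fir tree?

From clue 10, the person who likes mangoes must be in house 5.
Clue 10 places the person who likes cherries in house 4.
That leaves pears as the favorite fruit for house 1.
House 4 nationality: only Brit fits.
That leaves Dane as the nationality for house 5.
From clue 7, the person with the cedar tree must be in house 2.
House 3 nationality: only Australian fits.
So house 3 gets spruce for tree.
The only tree still possible for house 4 is hickory.
The only tree still possible for house 5 is maple.
Clue 1 places the person who likes bananas in house 3.
Clue 2 places the person who likes kiwis in house 2.
Clue 3: the German is in house 2.
House 1 nationality: only Swede fits.
The only tree still possible for house 1 is fir.
So: house 1 = pears/Swede/fir, house 2 = kiwis/German/cedar, house 3 = bananas/Australian/spruce, house 4 = cherries/Brit/hickory, house 5 = mangoes/Dane/maple.

Swede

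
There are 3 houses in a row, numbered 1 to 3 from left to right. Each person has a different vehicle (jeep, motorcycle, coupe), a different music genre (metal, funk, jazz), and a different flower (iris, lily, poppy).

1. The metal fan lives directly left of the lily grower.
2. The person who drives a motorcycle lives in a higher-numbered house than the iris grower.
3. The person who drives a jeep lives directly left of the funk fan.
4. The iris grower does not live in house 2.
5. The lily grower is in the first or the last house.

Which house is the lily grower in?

3

Clue 4: the iris grower is in house 1.
The lily grower is in house 3 (clue 5).
House 2's flower must be poppy (nothing else left).
Clue 1: the metal fan is in house 2.
House 1's music genre must be jazz (nothing else left).
So house 3 gets funk for music genre.
Clue 3: the person who drives a jeep is in house 2.
House 1 vehicle: only coupe fits.
House 3 vehicle: only motorcycle fits.
So: house 1 = coupe/jazz/iris, house 2 = jeep/metal/poppy, house 3 = motorcycle/funk/lily.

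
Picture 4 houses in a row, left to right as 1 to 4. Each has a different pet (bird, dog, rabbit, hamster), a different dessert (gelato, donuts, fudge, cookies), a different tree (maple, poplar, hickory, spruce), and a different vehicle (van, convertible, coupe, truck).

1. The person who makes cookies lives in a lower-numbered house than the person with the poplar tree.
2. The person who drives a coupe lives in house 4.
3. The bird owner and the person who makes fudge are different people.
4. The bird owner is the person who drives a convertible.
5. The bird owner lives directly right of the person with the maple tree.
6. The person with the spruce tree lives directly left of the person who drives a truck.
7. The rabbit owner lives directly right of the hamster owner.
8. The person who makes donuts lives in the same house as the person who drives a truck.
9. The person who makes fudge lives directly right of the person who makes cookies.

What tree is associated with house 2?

Clue 2 places the person who drives a coupe in house 4.
The only vehicle still possible for house 1 is van.
The bird owner is narrowed to house 2 or 3; consider each.
Placing it in house 2 leads to a contradiction, so it's in house 3.
The person who drives a convertible is in house 3 (clue 4).
Clue 5: the person with the maple tree is in house 2.
The only tree still possible for house 1 is spruce.
The only vehicle still possible for house 2 is truck.
Clue 7 places the rabbit owner in house 2.
By clue 7, the hamster owner is in house 1.
From clue 8, the person who makes donuts must be in house 2.
House 4's pet must be dog (nothing else left).
House 4 dessert: only fudge fits.
Clue 9: the person who makes cookies is in house 3.
House 1 dessert: only gelato fits.
The person with the poplar tree is in house 4 (clue 1).
That leaves hickory as the tree for house 3.
So: house 1 = hamster/gelato/spruce/van, house 2 = rabbit/donuts/maple/truck, house 3 = bird/cookies/hickory/convertible, house 4 = dog/fudge/poplar/coupe.

maple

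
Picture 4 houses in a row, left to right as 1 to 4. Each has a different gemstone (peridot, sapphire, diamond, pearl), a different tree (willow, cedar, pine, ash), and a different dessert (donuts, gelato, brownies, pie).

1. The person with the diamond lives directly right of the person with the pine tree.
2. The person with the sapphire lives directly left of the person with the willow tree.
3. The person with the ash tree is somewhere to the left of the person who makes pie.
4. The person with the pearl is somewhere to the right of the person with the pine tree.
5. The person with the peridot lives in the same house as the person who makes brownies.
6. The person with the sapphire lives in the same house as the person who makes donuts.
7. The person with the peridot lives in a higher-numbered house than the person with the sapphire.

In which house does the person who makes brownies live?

That leaves sapphire as the gemstone for house 1.
By clue 2, the person with the willow tree is in house 2.
Clue 6 places the person who makes donuts in house 1.
So house 4 gets cedar for tree.
The person with the diamond is narrowed to house 2 or 4; consider each.
Placing it in house 4 leads to a contradiction, so it's in house 2.
Clue 1 places the person with the pine tree in house 1.
That leaves ash as the tree for house 3.
The person who makes pie is in house 4 (clue 3).
House 2's dessert must be gelato (nothing else left).
House 3 dessert: only brownies fits.
From clue 5, the person with the peridot must be in house 3.
The only gemstone still possible for house 4 is pearl.
So: house 1 = sapphire/pine/donuts, house 2 = diamond/willow/gelato, house 3 = peridot/ash/brownies, house 4 = pearl/cedar/pie.

3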